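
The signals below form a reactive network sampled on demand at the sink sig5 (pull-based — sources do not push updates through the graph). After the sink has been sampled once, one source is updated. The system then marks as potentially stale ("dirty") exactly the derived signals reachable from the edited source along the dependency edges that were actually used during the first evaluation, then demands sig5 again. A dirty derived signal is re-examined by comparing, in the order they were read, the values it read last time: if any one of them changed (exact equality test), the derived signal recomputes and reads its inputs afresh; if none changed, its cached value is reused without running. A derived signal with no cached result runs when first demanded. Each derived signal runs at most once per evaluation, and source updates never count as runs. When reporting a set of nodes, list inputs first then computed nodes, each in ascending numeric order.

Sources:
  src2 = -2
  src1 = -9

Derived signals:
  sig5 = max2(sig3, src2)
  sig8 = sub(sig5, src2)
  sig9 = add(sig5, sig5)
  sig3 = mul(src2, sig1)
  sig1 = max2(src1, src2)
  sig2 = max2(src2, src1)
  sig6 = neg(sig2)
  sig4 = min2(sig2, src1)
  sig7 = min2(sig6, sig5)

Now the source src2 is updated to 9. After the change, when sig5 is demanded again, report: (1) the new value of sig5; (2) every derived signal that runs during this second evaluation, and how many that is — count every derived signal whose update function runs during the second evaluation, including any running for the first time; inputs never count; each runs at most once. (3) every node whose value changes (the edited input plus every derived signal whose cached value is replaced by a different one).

Initial pass — values computed on the first demand:
  sig1 = max2(-9, -2) = -2
  sig3 = mul(-2, -2) = 4
  sig5 = max2(4, -2) = 4

Second demand — change propagation:
  sig1: re-runs because src2 -2->9; new result 9.
  sig3: re-runs because src2 -2->9; sig1 -2->9; new result 81.
  sig5: re-runs because sig3 4->81; src2 -2->9; new result 81.

sig5 now evaluates to 81.
Run set: sig1, sig3, sig5 (3 run).
Changed values: src2, sig1, sig3, sig5.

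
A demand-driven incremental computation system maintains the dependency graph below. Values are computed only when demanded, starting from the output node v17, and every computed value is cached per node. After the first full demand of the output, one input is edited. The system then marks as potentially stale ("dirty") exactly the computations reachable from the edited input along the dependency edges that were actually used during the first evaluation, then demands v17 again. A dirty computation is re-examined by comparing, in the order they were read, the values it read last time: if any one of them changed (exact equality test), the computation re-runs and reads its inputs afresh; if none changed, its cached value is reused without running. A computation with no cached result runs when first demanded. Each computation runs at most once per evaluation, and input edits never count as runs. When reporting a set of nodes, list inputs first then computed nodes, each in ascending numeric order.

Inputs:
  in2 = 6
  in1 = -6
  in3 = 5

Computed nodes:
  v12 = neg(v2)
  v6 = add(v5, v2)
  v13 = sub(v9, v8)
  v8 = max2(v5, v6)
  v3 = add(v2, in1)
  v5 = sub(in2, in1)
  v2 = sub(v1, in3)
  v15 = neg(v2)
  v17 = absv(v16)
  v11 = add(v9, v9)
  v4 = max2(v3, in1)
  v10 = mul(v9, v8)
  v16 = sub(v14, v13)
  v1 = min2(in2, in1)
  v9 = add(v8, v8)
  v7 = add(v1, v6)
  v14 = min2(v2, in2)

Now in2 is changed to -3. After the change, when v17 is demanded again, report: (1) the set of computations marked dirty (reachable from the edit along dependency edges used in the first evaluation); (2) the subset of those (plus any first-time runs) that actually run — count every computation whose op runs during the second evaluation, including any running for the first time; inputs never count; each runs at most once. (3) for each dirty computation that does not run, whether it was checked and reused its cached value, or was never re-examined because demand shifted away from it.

First evaluation (everything demanded from the output):
  v1 = min2(6, -6) = -6
  v2 = sub(-6, 5) = -11
  v5 = sub(6, -6) = 12
  v6 = add(12, -11) = 1
  v8 = max2(12, 1) = 12
  v9 = add(12, 12) = 24
  v13 = sub(24, 12) = 12
  v14 = min2(-11, 6) = -11
  v16 = sub(-11, 12) = -23
  v17 = absv(-23) = 23

Propagation after the edit:
  v1: runs — in2 6->-3; result -6 (same value as before).
  v2: checked — values it read are unchanged (v1 unchanged, in3 unchanged); reused cached -11 without running.
  v5: runs — in2 6->-3; result 3.
  v6: runs — v5 12->3; result -8.
  v8: runs — v5 12->3; v6 1->-8; result 3.
  v9: runs — v8 12->3; v8 12->3; result 6.
  v13: runs — v9 24->6; v8 12->3; result 3.
  v14: runs — in2 6->-3; result -11 (same value as before).
  v16: runs — v13 12->3; result -14.
  v17: runs — v16 -23->-14; result 14.

Key observation: the cutoff stops propagation at v2 — its inputs' values are unchanged, so it reuses its cache.

Marked dirty: v1, v2, v5, v6, v8, v9, v13, v14, v16, v17.
Computations that run: v1, v5, v6, v8, v9, v13, v14, v16, v17 — 9 in total.
Checked but reused from cache: v2.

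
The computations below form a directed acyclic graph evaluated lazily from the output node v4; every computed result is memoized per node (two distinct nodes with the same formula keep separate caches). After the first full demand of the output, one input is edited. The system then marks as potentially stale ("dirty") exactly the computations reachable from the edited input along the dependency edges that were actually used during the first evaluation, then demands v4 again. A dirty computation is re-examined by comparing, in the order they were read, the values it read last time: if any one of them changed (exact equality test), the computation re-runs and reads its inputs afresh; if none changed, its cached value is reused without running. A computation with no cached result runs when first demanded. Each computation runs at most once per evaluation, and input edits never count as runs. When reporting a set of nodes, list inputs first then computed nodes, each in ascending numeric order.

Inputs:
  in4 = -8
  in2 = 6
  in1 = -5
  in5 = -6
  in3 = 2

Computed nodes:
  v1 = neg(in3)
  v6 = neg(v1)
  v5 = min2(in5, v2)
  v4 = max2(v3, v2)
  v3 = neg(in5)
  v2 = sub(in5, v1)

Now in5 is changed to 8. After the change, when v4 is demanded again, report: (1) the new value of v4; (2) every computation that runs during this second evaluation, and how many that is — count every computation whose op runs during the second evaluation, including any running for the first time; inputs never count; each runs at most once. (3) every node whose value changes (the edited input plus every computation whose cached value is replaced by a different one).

Demanding v4 again yields 10.
3 computations run: v2, v3, v4.
The nodes whose values change: in5, v2, v3, v4.

First demand of the output computes:
  v1 = neg(2) = -2
  v2 = sub(-6, -2) = -4
  v3 = neg(-6) = 6
  v4 = max2(6, -4) = 6

After the edit, cleaning proceeds:
  v2: a read changed (in5 -6->8) — executes, giving 10.
  v3: a read changed (in5 -6->8) — executes, giving -8.
  v4: a read changed (v3 6->-8; v2 -4->10) — executes, giving 10.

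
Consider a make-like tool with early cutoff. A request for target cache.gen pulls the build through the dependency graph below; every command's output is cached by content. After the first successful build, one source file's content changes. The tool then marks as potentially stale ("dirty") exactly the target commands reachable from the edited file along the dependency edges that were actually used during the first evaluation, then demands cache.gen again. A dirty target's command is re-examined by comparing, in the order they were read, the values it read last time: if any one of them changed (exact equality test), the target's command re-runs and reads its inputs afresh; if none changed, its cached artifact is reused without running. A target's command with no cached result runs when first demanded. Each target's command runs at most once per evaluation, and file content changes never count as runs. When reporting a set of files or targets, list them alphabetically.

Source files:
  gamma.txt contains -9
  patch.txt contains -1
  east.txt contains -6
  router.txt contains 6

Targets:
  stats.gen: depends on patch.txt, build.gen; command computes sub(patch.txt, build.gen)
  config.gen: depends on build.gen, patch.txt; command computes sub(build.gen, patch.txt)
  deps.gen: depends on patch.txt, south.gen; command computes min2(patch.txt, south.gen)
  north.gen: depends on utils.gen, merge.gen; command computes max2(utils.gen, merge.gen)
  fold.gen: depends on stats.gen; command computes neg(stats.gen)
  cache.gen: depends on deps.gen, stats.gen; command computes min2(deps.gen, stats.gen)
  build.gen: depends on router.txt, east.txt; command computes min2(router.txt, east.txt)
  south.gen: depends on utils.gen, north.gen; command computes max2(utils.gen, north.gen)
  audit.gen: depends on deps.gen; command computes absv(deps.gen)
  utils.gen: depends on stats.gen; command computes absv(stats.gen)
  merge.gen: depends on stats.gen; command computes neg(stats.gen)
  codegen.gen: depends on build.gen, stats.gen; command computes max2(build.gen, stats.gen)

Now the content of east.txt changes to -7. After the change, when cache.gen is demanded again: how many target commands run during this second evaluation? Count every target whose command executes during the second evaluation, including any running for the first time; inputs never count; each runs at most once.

First demand of the output computes:
  build.gen = min2(6, -6) = -6
  stats.gen = sub(-1, -6) = 5
  merge.gen = neg(5) = -5
  utils.gen = absv(5) = 5
  north.gen = max2(5, -5) = 5
  south.gen = max2(5, 5) = 5
  deps.gen = min2(-1, 5) = -1
  cache.gen = min2(-1, 5) = -1

After the edit, cleaning proceeds:
  build.gen: a read changed (east.txt -6->-7) — executes, giving -7.
  stats.gen: a read changed (build.gen -6->-7) — executes, giving 6.
  merge.gen: a read changed (stats.gen 5->6) — executes, giving -6.
  utils.gen: a read changed (stats.gen 5->6) — executes, giving 6.
  north.gen: a read changed (utils.gen 5->6; merge.gen -5->-6) — executes, giving 6.
  south.gen: a read changed (utils.gen 5->6; north.gen 5->6) — executes, giving 6.
  deps.gen: a read changed (south.gen 5->6) — executes, giving -1 — identical to its old value.
  cache.gen: a read changed (stats.gen 5->6) — executes, giving -1 — identical to its old value.

8 target commands run: build.gen, cache.gen, deps.gen, merge.gen, north.gen, south.gen, stats.gen, utils.gen.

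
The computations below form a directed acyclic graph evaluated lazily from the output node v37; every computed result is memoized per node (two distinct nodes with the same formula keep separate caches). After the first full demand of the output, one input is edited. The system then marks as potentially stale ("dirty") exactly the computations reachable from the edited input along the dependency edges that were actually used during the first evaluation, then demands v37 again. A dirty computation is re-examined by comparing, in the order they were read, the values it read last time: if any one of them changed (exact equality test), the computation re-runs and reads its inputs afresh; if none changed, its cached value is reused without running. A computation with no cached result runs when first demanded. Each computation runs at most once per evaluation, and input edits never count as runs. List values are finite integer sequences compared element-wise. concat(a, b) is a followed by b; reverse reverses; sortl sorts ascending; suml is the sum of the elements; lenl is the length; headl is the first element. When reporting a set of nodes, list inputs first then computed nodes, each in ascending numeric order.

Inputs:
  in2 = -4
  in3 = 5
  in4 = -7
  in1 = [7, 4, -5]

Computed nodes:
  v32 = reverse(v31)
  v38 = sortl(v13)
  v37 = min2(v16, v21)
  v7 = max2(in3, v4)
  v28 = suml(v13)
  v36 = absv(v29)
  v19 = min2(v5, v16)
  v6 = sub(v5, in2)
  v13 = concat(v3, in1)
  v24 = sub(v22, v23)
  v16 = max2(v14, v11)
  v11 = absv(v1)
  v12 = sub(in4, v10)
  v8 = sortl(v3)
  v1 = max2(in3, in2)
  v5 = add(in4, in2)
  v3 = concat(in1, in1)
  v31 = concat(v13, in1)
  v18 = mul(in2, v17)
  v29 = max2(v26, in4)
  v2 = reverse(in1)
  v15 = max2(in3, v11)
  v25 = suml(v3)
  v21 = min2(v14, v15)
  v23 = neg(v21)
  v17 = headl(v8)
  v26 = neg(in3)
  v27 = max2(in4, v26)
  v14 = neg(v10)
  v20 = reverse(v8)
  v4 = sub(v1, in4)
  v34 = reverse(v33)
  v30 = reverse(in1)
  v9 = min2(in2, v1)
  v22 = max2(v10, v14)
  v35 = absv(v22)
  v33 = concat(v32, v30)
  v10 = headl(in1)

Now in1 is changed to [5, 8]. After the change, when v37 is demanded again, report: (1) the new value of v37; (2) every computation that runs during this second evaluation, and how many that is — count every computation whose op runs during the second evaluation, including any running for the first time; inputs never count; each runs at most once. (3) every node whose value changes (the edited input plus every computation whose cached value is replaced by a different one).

Demanding v37 again yields -5.
5 computations run: v10, v14, v16, v21, v37.
The nodes whose values change: in1, v10, v14, v21, v37.

First demand of the output computes:
  v1 = max2(5, -4) = 5
  v10 = headl([7, 4, -5]) = 7
  v11 = absv(5) = 5
  v14 = neg(7) = -7
  v15 = max2(5, 5) = 5
  v16 = max2(-7, 5) = 5
  v21 = min2(-7, 5) = -7
  v37 = min2(5, -7) = -7

After the edit, cleaning proceeds:
  v10: a read changed (in1 [7, 4, -5]->[5, 8]) — executes, giving 5.
  v14: a read changed (v10 7->5) — executes, giving -5.
  v16: a read changed (v14 -7->-5) — executes, giving 5 — identical to its old value.
  v21: a read changed (v14 -7->-5) — executes, giving -5.
  v37: a read changed (v21 -7->-5) — executes, giving -5.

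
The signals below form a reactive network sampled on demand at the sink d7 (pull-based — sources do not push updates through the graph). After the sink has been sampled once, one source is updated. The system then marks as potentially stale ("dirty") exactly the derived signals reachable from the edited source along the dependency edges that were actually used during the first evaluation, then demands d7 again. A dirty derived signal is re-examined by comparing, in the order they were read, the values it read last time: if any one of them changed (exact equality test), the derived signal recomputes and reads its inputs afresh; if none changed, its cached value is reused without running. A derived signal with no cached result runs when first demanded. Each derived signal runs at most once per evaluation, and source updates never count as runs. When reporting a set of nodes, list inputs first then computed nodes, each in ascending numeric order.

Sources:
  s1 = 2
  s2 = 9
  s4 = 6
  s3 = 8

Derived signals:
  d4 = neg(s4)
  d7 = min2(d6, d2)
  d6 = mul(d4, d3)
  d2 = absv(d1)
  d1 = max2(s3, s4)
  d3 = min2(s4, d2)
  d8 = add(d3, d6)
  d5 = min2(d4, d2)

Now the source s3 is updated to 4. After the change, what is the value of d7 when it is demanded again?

Initial pass — values computed on the first demand:
  d1 = max2(8, 6) = 8
  d2 = absv(8) = 8
  d3 = min2(6, 8) = 6
  d4 = neg(6) = -6
  d6 = mul(-6, 6) = -36
  d7 = min2(-36, 8) = -36

Second demand — change propagation:
  d1: re-runs because s3 8->4; new result 6.
  d2: re-runs because d1 8->6; new result 6.
  d3: re-runs because d2 8->6; new result 6 (unchanged).
  d6: re-examined; everything it read last time is the same (d4 unchanged, d3 unchanged) — cache -36 kept, no run.
  d7: re-runs because d2 8->6; new result -36 (unchanged).

The important point: at d6 every value read last time is unchanged, so the dirty flag clears without a run.

d7 now evaluates to -36.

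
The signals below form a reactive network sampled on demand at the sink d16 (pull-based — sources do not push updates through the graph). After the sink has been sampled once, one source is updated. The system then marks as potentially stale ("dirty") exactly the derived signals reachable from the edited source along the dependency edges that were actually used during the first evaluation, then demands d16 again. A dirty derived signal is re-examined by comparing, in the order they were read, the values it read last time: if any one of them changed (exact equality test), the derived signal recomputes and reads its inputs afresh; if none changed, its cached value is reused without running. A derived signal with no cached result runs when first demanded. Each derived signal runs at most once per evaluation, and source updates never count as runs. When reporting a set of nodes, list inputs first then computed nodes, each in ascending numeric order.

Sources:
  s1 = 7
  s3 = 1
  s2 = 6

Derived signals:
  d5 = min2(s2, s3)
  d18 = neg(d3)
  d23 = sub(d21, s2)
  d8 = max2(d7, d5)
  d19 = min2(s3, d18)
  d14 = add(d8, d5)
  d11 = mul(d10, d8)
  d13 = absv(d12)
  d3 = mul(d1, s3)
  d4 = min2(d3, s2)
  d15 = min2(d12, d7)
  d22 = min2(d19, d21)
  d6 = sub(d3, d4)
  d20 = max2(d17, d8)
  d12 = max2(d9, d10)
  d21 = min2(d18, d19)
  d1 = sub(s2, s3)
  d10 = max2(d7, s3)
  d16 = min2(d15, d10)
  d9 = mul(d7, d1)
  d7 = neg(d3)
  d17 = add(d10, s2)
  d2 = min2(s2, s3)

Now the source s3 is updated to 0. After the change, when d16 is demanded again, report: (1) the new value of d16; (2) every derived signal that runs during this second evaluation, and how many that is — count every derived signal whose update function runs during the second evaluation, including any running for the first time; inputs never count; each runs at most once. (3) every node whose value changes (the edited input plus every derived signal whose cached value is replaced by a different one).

d16 now evaluates to 0.
Run set: d1, d3, d7, d9, d10, d12, d15, d16 (8 run).
Changed values: s3, d1, d3, d7, d9, d10, d12, d15, d16.

Initial pass — values computed on the first demand:
  d1 = sub(6, 1) = 5
  d3 = mul(5, 1) = 5
  d7 = neg(5) = -5
  d9 = mul(-5, 5) = -25
  d10 = max2(-5, 1) = 1
  d12 = max2(-25, 1) = 1
  d15 = min2(1, -5) = -5
  d16 = min2(-5, 1) = -5

Second demand — change propagation:
  d1: re-runs because s3 1->0; new result 6.
  d3: re-runs because d1 5->6; s3 1->0; new result 0.
  d7: re-runs because d3 5->0; new result 0.
  d9: re-runs because d7 -5->0; d1 5->6; new result 0.
  d10: re-runs because d7 -5->0; s3 1->0; new result 0.
  d12: re-runs because d9 -25->0; d10 1->0; new result 0.
  d15: re-runs because d12 1->0; d7 -5->0; new result 0.
  d16: re-runs because d15 -5->0; d10 1->0; new result 0.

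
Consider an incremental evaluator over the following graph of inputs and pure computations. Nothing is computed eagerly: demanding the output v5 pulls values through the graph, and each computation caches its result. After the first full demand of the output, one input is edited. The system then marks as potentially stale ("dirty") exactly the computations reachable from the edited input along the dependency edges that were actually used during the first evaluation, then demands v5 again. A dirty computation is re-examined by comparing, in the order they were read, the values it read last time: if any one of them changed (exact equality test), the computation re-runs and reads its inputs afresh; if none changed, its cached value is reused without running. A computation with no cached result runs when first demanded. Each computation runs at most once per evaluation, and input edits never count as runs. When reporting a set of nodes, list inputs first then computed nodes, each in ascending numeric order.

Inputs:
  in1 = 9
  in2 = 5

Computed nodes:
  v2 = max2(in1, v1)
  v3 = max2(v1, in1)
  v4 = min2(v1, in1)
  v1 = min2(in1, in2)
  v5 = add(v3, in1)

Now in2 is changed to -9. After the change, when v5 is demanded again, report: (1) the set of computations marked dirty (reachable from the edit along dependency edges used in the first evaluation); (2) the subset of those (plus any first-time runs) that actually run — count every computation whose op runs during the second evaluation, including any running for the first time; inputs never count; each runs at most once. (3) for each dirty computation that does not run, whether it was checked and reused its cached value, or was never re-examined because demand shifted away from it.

Dirty set: v1, v3, v5.
Run set: v1, v3 (2 run).
Re-examined without running (cache reused): v5.
The important point: v3 recomputes to an identical value, and the output ends up unchanged.

Initial pass — values computed on the first demand:
  v1 = min2(9, 5) = 5
  v3 = max2(5, 9) = 9
  v5 = add(9, 9) = 18

Second demand — change propagation:
  v1: re-runs because in2 5->-9; new result -9.
  v3: re-runs because v1 5->-9; new result 9 (unchanged).
  v5: re-examined; everything it read last time is the same (v3 unchanged, in1 unchanged) — cache 18 kept, no run.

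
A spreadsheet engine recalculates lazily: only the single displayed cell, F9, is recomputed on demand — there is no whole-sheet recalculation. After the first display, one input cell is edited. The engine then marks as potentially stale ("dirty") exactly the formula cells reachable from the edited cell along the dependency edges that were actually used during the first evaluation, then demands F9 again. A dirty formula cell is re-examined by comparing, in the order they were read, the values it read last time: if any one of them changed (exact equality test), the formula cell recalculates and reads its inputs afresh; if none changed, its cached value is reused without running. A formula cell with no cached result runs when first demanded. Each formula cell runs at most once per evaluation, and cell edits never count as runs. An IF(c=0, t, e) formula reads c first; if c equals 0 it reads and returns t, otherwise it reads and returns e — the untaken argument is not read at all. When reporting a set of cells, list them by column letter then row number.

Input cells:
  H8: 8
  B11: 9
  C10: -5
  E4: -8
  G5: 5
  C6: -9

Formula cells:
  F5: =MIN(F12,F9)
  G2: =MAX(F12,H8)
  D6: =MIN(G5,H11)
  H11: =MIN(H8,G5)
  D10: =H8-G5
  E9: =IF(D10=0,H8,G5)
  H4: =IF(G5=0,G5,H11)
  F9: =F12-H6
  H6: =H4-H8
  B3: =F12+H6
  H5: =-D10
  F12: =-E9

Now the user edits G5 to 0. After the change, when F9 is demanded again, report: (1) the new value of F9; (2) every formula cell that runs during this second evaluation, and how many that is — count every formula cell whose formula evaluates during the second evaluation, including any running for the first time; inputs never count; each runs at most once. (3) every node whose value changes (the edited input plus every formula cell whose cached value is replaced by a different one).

New value of F9: 8.
Formula cells that run: D10, E9, F9, F12, H4, H6 — 6 in total.
Values that change: D10, E9, F9, F12, G5, H4, H6.
Key observation: a condition flipped, so demand moved to the other branch — H11 is never re-examined.

First evaluation (everything demanded from the output):
  D10 = 8 - 5 = 3
  E9 = IF(D10=0: D10=3 -> else branch G5) = 5
  F12 = -(5) = -5
  H11 = MIN(8, 5) = 5
  H4 = IF(G5=0: G5=5 -> else branch H11) = 5
  H6 = 5 - 8 = -3
  F9 = -5 - -3 = -2

Propagation after the edit:
  D10: runs — G5 5->0; result 8.
  E9: runs — D10 3->8; G5 5->0; result 0.
  F12: runs — E9 5->0; result 0.
  H11: marked dirty but never re-examined — demand shifted away from it.
  H4: runs — G5 5->0; result 0.
  H6: runs — H4 5->0; result -8.
  F9: runs — F12 -5->0; H6 -3->-8; result 8.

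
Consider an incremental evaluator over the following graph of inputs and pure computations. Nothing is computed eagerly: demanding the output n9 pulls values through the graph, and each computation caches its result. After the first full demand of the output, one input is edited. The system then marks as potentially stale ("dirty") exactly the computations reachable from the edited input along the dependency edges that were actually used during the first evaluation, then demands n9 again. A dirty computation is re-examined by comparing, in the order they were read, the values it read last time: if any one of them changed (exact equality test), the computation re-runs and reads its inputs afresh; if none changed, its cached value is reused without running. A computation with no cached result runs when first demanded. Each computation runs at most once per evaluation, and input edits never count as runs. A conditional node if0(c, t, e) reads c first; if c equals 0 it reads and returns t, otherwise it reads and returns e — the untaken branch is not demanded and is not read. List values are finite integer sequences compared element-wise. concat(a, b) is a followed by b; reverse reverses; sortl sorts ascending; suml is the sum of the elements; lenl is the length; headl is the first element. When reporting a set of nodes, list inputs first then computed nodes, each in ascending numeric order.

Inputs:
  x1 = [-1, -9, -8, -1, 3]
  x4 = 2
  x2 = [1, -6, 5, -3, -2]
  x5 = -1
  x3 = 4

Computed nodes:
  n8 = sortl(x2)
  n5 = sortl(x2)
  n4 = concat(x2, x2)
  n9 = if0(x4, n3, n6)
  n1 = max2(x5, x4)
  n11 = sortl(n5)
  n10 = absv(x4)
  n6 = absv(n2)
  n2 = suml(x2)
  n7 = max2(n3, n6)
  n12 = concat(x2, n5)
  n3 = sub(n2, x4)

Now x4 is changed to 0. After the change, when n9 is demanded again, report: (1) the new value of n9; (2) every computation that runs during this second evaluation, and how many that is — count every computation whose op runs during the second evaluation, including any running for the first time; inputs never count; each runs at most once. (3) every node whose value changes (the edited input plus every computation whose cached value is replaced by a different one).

Initial pass — values computed on the first demand:
  n2 = suml([1, -6, 5, -3, -2]) = -5
  n6 = absv(-5) = 5
  n9 = if0(x4=2 -> else branch n6) = 5

Second demand — change propagation:
  n3: newly demanded (no cache) — executes and yields -5.
  n9: re-runs because x4 2->0; new result -5.

The important point: the flipped condition pulls in fresh nodes; n3 runs for the first time.

n9 now evaluates to -5.
Run set: n3, n9 (2 run).
Changed values: x4, n9.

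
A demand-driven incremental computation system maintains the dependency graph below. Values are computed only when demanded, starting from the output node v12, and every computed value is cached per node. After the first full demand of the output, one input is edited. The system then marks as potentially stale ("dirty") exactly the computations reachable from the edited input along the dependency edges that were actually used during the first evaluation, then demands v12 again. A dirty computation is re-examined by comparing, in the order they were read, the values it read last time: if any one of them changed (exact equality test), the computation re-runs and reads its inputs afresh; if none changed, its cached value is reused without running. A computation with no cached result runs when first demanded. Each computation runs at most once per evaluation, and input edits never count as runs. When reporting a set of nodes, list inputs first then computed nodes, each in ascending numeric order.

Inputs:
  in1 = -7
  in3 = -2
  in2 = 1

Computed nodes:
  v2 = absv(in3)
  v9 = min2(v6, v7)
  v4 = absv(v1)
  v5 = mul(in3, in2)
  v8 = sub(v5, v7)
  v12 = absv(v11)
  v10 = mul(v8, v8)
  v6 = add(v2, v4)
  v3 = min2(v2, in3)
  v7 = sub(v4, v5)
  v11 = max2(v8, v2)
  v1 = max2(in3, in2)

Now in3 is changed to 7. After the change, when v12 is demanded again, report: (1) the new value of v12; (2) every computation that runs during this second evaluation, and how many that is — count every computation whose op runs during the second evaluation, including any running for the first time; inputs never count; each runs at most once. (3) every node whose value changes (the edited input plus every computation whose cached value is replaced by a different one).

First evaluation (everything demanded from the output):
  v1 = max2(-2, 1) = 1
  v2 = absv(-2) = 2
  v4 = absv(1) = 1
  v5 = mul(-2, 1) = -2
  v7 = sub(1, -2) = 3
  v8 = sub(-2, 3) = -5
  v11 = max2(-5, 2) = 2
  v12 = absv(2) = 2

Propagation after the edit:
  v1: runs — in3 -2->7; result 7.
  v2: runs — in3 -2->7; result 7.
  v4: runs — v1 1->7; result 7.
  v5: runs — in3 -2->7; result 7.
  v7: runs — v4 1->7; v5 -2->7; result 0.
  v8: runs — v5 -2->7; v7 3->0; result 7.
  v11: runs — v8 -5->7; v2 2->7; result 7.
  v12: runs — v11 2->7; result 7.

New value of v12: 7.
Computations that run: v1, v2, v4, v5, v7, v8, v11, v12 — 8 in total.
Values that change: in3, v1, v2, v4, v5, v7, v8, v11, v12.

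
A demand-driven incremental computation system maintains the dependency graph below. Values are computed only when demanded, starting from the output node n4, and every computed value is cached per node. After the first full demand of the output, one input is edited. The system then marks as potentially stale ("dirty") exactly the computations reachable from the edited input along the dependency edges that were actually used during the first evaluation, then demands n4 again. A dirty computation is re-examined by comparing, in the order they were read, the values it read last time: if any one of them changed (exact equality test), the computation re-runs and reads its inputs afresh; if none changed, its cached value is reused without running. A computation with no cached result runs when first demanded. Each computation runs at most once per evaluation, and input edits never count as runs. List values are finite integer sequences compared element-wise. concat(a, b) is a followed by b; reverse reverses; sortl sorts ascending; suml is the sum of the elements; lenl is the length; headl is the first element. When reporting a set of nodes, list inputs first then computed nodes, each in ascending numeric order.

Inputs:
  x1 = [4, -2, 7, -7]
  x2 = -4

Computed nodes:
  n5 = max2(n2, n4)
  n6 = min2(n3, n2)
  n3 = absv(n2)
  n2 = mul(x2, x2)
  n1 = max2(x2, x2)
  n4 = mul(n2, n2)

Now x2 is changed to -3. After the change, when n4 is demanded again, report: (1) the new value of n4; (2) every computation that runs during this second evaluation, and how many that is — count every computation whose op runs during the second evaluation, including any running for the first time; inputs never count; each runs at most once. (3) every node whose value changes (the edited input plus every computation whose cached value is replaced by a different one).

New value of n4: 81.
Computations that run: n2, n4 — 2 in total.
Values that change: x2, n2, n4.

First evaluation (everything demanded from the output):
  n2 = mul(-4, -4) = 16
  n4 = mul(16, 16) = 256

Propagation after the edit:
  n2: runs — x2 -4->-3; x2 -4->-3; result 9.
  n4: runs — n2 16->9; n2 16->9; result 81.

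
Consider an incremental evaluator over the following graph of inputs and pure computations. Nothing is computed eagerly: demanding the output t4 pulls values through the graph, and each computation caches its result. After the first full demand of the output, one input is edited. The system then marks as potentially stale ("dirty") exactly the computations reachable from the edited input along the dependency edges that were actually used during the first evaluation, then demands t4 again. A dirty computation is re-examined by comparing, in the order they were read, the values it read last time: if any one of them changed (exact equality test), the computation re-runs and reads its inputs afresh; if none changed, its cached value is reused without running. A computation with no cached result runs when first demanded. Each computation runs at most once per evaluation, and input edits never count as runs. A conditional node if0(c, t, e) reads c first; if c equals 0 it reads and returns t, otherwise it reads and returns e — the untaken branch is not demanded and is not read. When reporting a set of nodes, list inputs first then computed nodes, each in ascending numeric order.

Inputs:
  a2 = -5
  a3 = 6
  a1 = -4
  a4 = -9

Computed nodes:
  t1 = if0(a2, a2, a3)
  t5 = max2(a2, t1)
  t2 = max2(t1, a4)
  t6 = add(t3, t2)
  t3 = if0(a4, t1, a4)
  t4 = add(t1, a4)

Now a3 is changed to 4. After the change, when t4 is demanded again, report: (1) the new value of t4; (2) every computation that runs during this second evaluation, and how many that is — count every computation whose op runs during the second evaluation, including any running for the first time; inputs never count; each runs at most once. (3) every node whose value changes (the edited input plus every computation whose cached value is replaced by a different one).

t4 now evaluates to -5.
Run set: t1, t4 (2 run).
Changed values: a3, t1, t4.

Initial pass — values computed on the first demand:
  t1 = if0(a2=-5 -> else branch a3) = 6
  t4 = add(6, -9) = -3

Second demand — change propagation:
  t1: re-runs because a3 6->4; new result 4.
  t4: re-runs because t1 6->4; new result -5.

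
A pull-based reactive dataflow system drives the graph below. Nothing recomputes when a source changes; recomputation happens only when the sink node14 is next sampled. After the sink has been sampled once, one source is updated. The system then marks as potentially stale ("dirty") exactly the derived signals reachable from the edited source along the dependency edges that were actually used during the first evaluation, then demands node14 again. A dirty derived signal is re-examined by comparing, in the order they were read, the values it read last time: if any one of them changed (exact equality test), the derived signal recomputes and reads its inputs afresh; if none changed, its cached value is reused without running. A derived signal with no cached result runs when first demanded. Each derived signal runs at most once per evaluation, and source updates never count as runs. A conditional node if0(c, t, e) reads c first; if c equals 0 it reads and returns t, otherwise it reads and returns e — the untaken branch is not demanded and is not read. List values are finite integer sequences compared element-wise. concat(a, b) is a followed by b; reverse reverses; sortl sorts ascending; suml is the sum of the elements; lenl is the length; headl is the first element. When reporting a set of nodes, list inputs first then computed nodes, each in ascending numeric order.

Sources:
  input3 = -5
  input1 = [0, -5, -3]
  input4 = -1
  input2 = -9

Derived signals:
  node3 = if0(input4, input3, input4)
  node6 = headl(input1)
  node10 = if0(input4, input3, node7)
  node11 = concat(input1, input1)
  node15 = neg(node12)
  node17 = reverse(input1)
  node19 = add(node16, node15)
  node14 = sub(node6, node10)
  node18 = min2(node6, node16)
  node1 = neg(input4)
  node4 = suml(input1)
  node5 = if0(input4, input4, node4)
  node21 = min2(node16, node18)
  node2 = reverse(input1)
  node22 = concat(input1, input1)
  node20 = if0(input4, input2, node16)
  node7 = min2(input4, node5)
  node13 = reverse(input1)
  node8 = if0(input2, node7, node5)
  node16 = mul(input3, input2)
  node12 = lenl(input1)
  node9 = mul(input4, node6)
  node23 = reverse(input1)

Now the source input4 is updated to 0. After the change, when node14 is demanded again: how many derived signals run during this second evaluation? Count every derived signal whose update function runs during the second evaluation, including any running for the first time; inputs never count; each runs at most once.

First evaluation (everything demanded from the output):
  node4 = suml([0, -5, -3]) = -8
  node5 = if0(input4=-1 -> else branch node4) = -8
  node6 = headl([0, -5, -3]) = 0
  node7 = min2(-1, -8) = -8
  node10 = if0(input4=-1 -> else branch node7) = -8
  node14 = sub(0, -8) = 8

Propagation after the edit:
  node5: marked dirty but never re-examined — demand shifted away from it.
  node7: marked dirty but never re-examined — demand shifted away from it.
  node10: runs — input4 -1->0; result -5.
  node14: runs — node10 -8->-5; result 5.

Key observation: a condition flipped, so demand moved to the other branch — node5, node7 are never re-examined.

Derived signals that run: node10, node14 — 2 in total.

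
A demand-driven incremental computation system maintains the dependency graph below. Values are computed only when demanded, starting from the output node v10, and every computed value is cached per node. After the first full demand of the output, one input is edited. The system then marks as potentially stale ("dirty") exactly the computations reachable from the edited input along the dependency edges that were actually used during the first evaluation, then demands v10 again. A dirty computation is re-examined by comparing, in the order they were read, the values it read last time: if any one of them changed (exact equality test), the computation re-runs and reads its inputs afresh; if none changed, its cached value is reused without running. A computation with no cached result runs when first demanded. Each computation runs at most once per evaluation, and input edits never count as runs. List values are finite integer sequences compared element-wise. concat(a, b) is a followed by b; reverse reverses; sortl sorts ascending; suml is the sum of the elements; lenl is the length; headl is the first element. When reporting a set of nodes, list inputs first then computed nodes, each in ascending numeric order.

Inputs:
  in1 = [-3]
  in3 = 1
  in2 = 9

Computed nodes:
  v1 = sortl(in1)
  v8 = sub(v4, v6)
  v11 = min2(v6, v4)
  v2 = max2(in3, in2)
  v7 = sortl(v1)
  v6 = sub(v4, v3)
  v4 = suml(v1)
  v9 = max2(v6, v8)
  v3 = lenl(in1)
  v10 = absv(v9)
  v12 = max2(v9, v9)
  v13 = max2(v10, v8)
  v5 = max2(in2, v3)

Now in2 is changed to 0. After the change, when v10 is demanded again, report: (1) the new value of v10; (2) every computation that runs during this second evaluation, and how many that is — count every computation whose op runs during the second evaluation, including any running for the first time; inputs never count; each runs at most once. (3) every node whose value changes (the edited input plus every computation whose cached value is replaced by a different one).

New value of v10: 1.
Computations that run: none — 0 in total.
Values that change: in2.
Key observation: in2 is never demanded by the output, so the edit triggers no recomputation at all.

First evaluation (everything demanded from the output):
  v1 = sortl([-3]) = [-3]
  v3 = lenl([-3]) = 1
  v4 = suml([-3]) = -3
  v6 = sub(-3, 1) = -4
  v8 = sub(-3, -4) = 1
  v9 = max2(-4, 1) = 1
  v10 = absv(1) = 1

Propagation after the edit:
  in2 feeds no computation that the output demands — nothing is marked dirty and nothing runs.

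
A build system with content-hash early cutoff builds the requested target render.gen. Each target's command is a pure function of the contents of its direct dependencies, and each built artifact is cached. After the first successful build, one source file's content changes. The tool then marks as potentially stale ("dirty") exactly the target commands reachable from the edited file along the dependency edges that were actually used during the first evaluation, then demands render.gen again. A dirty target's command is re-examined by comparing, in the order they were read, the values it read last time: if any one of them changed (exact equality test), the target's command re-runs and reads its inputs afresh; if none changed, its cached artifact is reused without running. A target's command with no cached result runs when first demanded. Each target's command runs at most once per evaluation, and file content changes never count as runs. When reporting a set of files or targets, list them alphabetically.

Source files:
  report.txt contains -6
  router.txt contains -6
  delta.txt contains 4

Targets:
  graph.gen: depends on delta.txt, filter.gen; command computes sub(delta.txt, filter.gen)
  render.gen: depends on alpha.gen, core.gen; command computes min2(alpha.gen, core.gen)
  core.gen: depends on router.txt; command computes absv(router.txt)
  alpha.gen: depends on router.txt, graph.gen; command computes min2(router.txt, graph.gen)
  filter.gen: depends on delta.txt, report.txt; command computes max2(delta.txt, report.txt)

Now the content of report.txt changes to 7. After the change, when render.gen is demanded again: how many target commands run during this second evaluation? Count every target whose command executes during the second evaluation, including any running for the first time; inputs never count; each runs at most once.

Target commands that run: alpha.gen, filter.gen, graph.gen — 3 in total.
Key observation: the change is absorbed at alpha.gen — it re-runs but produces the same value, and the output's value is unchanged.

First evaluation (everything demanded from the output):
  core.gen = absv(-6) = 6
  filter.gen = max2(4, -6) = 4
  graph.gen = sub(4, 4) = 0
  alpha.gen = min2(-6, 0) = -6
  render.gen = min2(-6, 6) = -6

Propagation after the edit:
  filter.gen: runs — report.txt -6->7; result 7.
  graph.gen: runs — filter.gen 4->7; result -3.
  alpha.gen: runs — graph.gen 0->-3; result -6 (same value as before).
  render.gen: checked — values it read are unchanged (alpha.gen unchanged, core.gen unchanged); reused cached -6 without running.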